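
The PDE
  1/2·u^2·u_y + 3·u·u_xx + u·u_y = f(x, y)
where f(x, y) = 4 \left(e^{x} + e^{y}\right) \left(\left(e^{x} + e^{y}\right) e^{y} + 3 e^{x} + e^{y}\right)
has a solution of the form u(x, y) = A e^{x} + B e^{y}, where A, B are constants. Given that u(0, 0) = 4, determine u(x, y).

Answer: u(x, y) = 2 e^{x} + 2 e^{y}

Derivation:
Substitute the ansatz u = A e^{x} + B e^{y} into the left-hand side.
Derivatives of the ansatz:
  u_y = B e^{y}
  u_xx = A e^{x}
Term by term:
  1/2·u^2·u_y = \frac{A^{2} B e^{2 x} e^{y}}{2} + A B^{2} e^{x} e^{2 y} + \frac{B^{3} e^{3 y}}{2}
  3·u·u_xx = 3 A^{2} e^{2 x} + 3 A B e^{x} e^{y}
  u·u_y = A B e^{x} e^{y} + B^{2} e^{2 y}
So the left-hand side equals
  \frac{A^{2} B e^{2 x} e^{y}}{2} + 3 A^{2} e^{2 x} + A B^{2} e^{x} e^{2 y} + 4 A B e^{x} e^{y} + \frac{B^{3} e^{3 y}}{2} + B^{2} e^{2 y}
This must equal f(x, y) identically; expanded, f = 4 e^{2 x} e^{y} + 12 e^{2 x} + 8 e^{x} e^{2 y} + 16 e^{x} e^{y} + 4 e^{3 y} + 4 e^{2 y}.
Matching coefficients of the independent functions:
  [e^{x} e^{y}]:  4 A B = 16
  [e^{x} e^{2 y}]:  A B^{2} = 8
  [e^{2 x} e^{y}]:  \frac{A^{2} B}{2} = 4
  [e^{2 x}]:  3 A^{2} = 12
  [e^{2 y}]:  B^{2} = 4
  [e^{3 y}]:  \frac{B^{3}}{2} = 4
Solving: A = 2, B = 2.
Check against the point condition:
  u(0, 0) = 4  ⟹  A + B = 4  ✓
Hence u(x, y) = 2 e^{x} + 2 e^{y}.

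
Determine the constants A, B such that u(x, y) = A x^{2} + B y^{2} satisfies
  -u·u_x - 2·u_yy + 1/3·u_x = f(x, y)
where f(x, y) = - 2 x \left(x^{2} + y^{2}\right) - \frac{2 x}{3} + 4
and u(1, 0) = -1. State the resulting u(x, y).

Substitute the ansatz u = A x^{2} + B y^{2} into the left-hand side.
Derivatives of the ansatz:
  u_x = 2 A x
  u_yy = 2 B
Term by term:
  -u·u_x = - 2 A^{2} x^{3} - 2 A B x y^{2}
  -2·u_yy = - 4 B
  1/3·u_x = \frac{2 A x}{3}
So the left-hand side equals
  - 2 A^{2} x^{3} - 2 A B x y^{2} + \frac{2 A x}{3} - 4 B
This must equal f(x, y) = - 2 x \left(x^{2} + y^{2}\right) - \frac{2 x}{3} + 4 identically.
Matching coefficients of the independent functions:
  [constant term]:  - 4 B = 4
  [x]:  \frac{2 A}{3} = - \frac{2}{3}
  [x^{3}]:  - 2 A^{2} = -2
  [x y^{2}]:  - 2 A B = -2
Solving: A = -1, B = -1.
Check against the point condition:
  u(1, 0) = -1  ⟹  A = -1  ✓
Hence u(x, y) = - x^{2} - y^{2}.

Answer: u(x, y) = - x^{2} - y^{2}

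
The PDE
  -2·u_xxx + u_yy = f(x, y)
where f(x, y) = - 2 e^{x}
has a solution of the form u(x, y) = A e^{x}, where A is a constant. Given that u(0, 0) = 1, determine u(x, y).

Substitute the ansatz u = A e^{x} into the left-hand side.
Derivatives of the ansatz:
  u_xxx = A e^{x}
  u_yy = 0
Term by term:
  -2·u_xxx = - 2 A e^{x}
  u_yy = 0
So the left-hand side equals
  - 2 A e^{x}
This must equal f(x, y) = - 2 e^{x} identically.
Matching coefficients of the independent functions:
  [e^{x}]:  - 2 A = -2
Solving: A = 1.
Check against the point condition:
  u(0, 0) = 1  ⟹  A = 1  ✓
Hence u(x, y) = e^{x}.

Answer: u(x, y) = e^{x}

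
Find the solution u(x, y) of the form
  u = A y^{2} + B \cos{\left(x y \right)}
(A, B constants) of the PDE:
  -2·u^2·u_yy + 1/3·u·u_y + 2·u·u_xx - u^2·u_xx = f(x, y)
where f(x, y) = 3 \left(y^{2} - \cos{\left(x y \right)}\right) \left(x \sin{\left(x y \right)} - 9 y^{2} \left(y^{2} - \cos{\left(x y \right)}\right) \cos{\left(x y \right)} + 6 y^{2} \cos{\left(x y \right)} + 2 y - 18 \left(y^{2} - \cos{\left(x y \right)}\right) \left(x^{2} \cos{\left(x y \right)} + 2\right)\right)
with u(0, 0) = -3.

Substitute the ansatz u = A y^{2} + B \cos{\left(x y \right)} into the left-hand side.
Derivatives of the ansatz:
  u_yy = 2 A - B x^{2} \cos{\left(x y \right)}
  u_y = 2 A y - B x \sin{\left(x y \right)}
  u_xx = - B y^{2} \cos{\left(x y \right)}
Term by term:
  -2·u^2·u_yy = - 4 A^{3} y^{4} + 2 A^{2} B x^{2} y^{4} \cos{\left(x y \right)} - 8 A^{2} B y^{2} \cos{\left(x y \right)} + 4 A B^{2} x^{2} y^{2} \cos^{2}{\left(x y \right)} - 4 A B^{2} \cos^{2}{\left(x y \right)} + 2 B^{3} x^{2} \cos^{3}{\left(x y \right)}
  1/3·u·u_y = \frac{2 A^{2} y^{3}}{3} - \frac{A B x y^{2} \sin{\left(x y \right)}}{3} + \frac{2 A B y \cos{\left(x y \right)}}{3} - \frac{B^{2} x \sin{\left(x y \right)} \cos{\left(x y \right)}}{3}
  2·u·u_xx = - 2 A B y^{4} \cos{\left(x y \right)} - 2 B^{2} y^{2} \cos^{2}{\left(x y \right)}
  -u^2·u_xx = A^{2} B y^{6} \cos{\left(x y \right)} + 2 A B^{2} y^{4} \cos^{2}{\left(x y \right)} + B^{3} y^{2} \cos^{3}{\left(x y \right)}
So the left-hand side equals
  - 4 A^{3} y^{4} + 2 A^{2} B x^{2} y^{4} \cos{\left(x y \right)} + A^{2} B y^{6} \cos{\left(x y \right)} - 8 A^{2} B y^{2} \cos{\left(x y \right)} + \frac{2 A^{2} y^{3}}{3} + 4 A B^{2} x^{2} y^{2} \cos^{2}{\left(x y \right)} + 2 A B^{2} y^{4} \cos^{2}{\left(x y \right)} - 4 A B^{2} \cos^{2}{\left(x y \right)} - \frac{A B x y^{2} \sin{\left(x y \right)}}{3} - 2 A B y^{4} \cos{\left(x y \right)} + \frac{2 A B y \cos{\left(x y \right)}}{3} + 2 B^{3} x^{2} \cos^{3}{\left(x y \right)} + B^{3} y^{2} \cos^{3}{\left(x y \right)} - \frac{B^{2} x \sin{\left(x y \right)} \cos{\left(x y \right)}}{3} - 2 B^{2} y^{2} \cos^{2}{\left(x y \right)}
This must equal f(x, y) identically; expanded, f = - 54 x^{2} y^{4} \cos{\left(x y \right)} + 108 x^{2} y^{2} \cos^{2}{\left(x y \right)} - 54 x^{2} \cos^{3}{\left(x y \right)} + 3 x y^{2} \sin{\left(x y \right)} - 3 x \sin{\left(x y \right)} \cos{\left(x y \right)} - 27 y^{6} \cos{\left(x y \right)} + 54 y^{4} \cos^{2}{\left(x y \right)} + 18 y^{4} \cos{\left(x y \right)} - 108 y^{4} + 6 y^{3} - 27 y^{2} \cos^{3}{\left(x y \right)} - 18 y^{2} \cos^{2}{\left(x y \right)} + 216 y^{2} \cos{\left(x y \right)} - 6 y \cos{\left(x y \right)} - 108 \cos^{2}{\left(x y \right)}.
Matching coefficients of the independent functions:
(each divided by its leading coefficient; functions giving the same equation are listed together)
  [y^{3}]:  A^{2} - 9 = 0
  [y^{4}]:  A^{3} - 27 = 0
  [x^{2} \cos^{3}{\left(x y \right)}, y^{2} \cos^{3}{\left(x y \right)}]:  B^{3} + 27 = 0
  [y \cos{\left(x y \right)}, y^{4} \cos{\left(x y \right)}, x y^{2} \sin{\left(x y \right)}]:  A B + 9 = 0
  [y^{2} \cos{\left(x y \right)}, y^{6} \cos{\left(x y \right)}, x^{2} y^{4} \cos{\left(x y \right)}]:  A^{2} B + 27 = 0
  [y^{2} \cos^{2}{\left(x y \right)}, x \sin{\left(x y \right)} \cos{\left(x y \right)}]:  B^{2} - 9 = 0
  [y^{4} \cos^{2}{\left(x y \right)}, x^{2} y^{2} \cos^{2}{\left(x y \right)}, \cos^{2}{\left(x y \right)}]:  A B^{2} - 27 = 0
Solving: A = 3, B = -3.
Check against the point condition:
  u(0, 0) = -3  ⟹  B = -3  ✓
Hence u(x, y) = 3 y^{2} - 3 \cos{\left(x y \right)}.

Answer: u(x, y) = 3 y^{2} - 3 \cos{\left(x y \right)}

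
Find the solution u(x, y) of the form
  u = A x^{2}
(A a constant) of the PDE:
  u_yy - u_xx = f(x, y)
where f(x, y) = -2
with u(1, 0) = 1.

Substitute the ansatz u = A x^{2} into the left-hand side.
Derivatives of the ansatz:
  u_yy = 0
  u_xx = 2 A
Term by term:
  u_yy = 0
  -u_xx = - 2 A
So the left-hand side equals
  - 2 A
This must equal f(x, y) = -2 identically.
Matching coefficients of the independent functions:
  [constant term]:  - 2 A = -2
Solving: A = 1.
Check against the point condition:
  u(1, 0) = 1  ⟹  A = 1  ✓
Hence u(x, y) = x^{2}.

Answer: u(x, y) = x^{2}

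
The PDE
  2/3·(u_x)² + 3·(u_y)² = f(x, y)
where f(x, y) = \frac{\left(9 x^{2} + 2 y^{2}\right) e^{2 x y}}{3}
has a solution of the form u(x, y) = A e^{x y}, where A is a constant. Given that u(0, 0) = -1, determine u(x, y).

Substitute the ansatz u = A e^{x y} into the left-hand side.
Derivatives of the ansatz:
  u_x = A y e^{x y}
  u_y = A x e^{x y}
Term by term:
  2/3·(u_x)² = \frac{2 A^{2} y^{2} e^{2 x y}}{3}
  3·(u_y)² = 3 A^{2} x^{2} e^{2 x y}
So the left-hand side equals
  3 A^{2} x^{2} e^{2 x y} + \frac{2 A^{2} y^{2} e^{2 x y}}{3}
This must equal f(x, y) identically; expanded, f = 3 x^{2} e^{2 x y} + \frac{2 y^{2} e^{2 x y}}{3}.
Matching coefficients of the independent functions:
  [x^{2} e^{2 x y}]:  3 A^{2} = 3
  [y^{2} e^{2 x y}]:  \frac{2 A^{2}}{3} = \frac{2}{3}
These equations allow (A) = (-1) or (1).
Impose the point condition(s):
  u(0, 0) = -1  ⟹  A = -1
Only A = -1 satisfies everything.
Hence u(x, y) = - e^{x y}.

Answer: u(x, y) = - e^{x y}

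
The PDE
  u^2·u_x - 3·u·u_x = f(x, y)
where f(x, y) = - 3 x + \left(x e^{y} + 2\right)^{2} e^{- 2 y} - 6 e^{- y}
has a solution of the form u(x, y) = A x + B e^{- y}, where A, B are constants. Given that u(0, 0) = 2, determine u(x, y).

Substitute the ansatz u = A x + B e^{- y} into the left-hand side.
Derivatives of the ansatz:
  u_x = A
Term by term:
  u^2·u_x = A^{3} x^{2} + 2 A^{2} B x e^{- y} + A B^{2} e^{- 2 y}
  -3·u·u_x = - 3 A^{2} x - 3 A B e^{- y}
So the left-hand side equals
  A^{3} x^{2} + 2 A^{2} B x e^{- y} - 3 A^{2} x + A B^{2} e^{- 2 y} - 3 A B e^{- y}
This must equal f(x, y) identically; expanded, f = x^{2} - 3 x + 4 x e^{- y} - 6 e^{- y} + 4 e^{- 2 y}.
Matching coefficients of the independent functions:
  [x]:  - 3 A^{2} = -3
  [x^{2}]:  A^{3} = 1
  [x e^{- y}]:  2 A^{2} B = 4
  [e^{- 2 y}]:  A B^{2} = 4
  [e^{- y}]:  - 3 A B = -6
Solving: A = 1, B = 2.
Check against the point condition:
  u(0, 0) = 2  ⟹  B = 2  ✓
Hence u(x, y) = x + 2 e^{- y}.

Answer: u(x, y) = x + 2 e^{- y}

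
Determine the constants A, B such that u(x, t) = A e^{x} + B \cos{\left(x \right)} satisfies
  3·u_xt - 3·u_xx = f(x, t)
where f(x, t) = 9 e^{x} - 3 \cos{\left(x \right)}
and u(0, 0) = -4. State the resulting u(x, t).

Answer: u(x, t) = - 3 e^{x} - \cos{\left(x \right)}

Derivation:
Substitute the ansatz u = A e^{x} + B \cos{\left(x \right)} into the left-hand side.
Derivatives of the ansatz:
  u_xt = 0
  u_xx = A e^{x} - B \cos{\left(x \right)}
Term by term:
  3·u_xt = 0
  -3·u_xx = - 3 A e^{x} + 3 B \cos{\left(x \right)}
So the left-hand side equals
  - 3 A e^{x} + 3 B \cos{\left(x \right)}
This must equal f(x, t) = 9 e^{x} - 3 \cos{\left(x \right)} identically.
Matching coefficients of the independent functions:
  [e^{x}]:  - 3 A = 9
  [\cos{\left(x \right)}]:  3 B = -3
Solving: A = -3, B = -1.
Check against the point condition:
  u(0, 0) = -4  ⟹  A + B = -4  ✓
Hence u(x, t) = - 3 e^{x} - \cos{\left(x \right)}.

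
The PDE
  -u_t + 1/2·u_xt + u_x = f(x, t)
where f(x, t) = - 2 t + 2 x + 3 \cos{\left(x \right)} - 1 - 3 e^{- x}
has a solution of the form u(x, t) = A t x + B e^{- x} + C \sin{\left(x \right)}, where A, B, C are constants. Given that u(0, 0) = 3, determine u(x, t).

Substitute the ansatz u = A t x + B e^{- x} + C \sin{\left(x \right)} into the left-hand side.
Derivatives of the ansatz:
  u_t = A x
  u_xt = A
  u_x = A t - B e^{- x} + C \cos{\left(x \right)}
Term by term:
  -u_t = - A x
  1/2·u_xt = \frac{A}{2}
  u_x = A t - B e^{- x} + C \cos{\left(x \right)}
So the left-hand side equals
  A t - A x + \frac{A}{2} - B e^{- x} + C \cos{\left(x \right)}
This must equal f(x, t) = - 2 t + 2 x + 3 \cos{\left(x \right)} - 1 - 3 e^{- x} identically.
Matching coefficients of the independent functions:
  [constant term]:  \frac{A}{2} = -1
  [t]:  A = -2
  [x]:  - A = 2
  [e^{- x}]:  - B = -3
  [\cos{\left(x \right)}]:  C = 3
Solving: A = -2, B = 3, C = 3.
Check against the point condition:
  u(0, 0) = 3  ⟹  B = 3  ✓
Hence u(x, t) = - 2 t x + 3 \sin{\left(x \right)} + 3 e^{- x}.

Answer: u(x, t) = - 2 t x + 3 \sin{\left(x \right)} + 3 e^{- x}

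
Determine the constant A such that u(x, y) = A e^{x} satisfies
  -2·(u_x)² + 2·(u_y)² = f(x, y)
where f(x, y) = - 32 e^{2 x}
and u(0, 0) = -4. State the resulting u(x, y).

Substitute the ansatz u = A e^{x} into the left-hand side.
Derivatives of the ansatz:
  u_x = A e^{x}
  u_y = 0
Term by term:
  -2·(u_x)² = - 2 A^{2} e^{2 x}
  2·(u_y)² = 0
So the left-hand side equals
  - 2 A^{2} e^{2 x}
This must equal f(x, y) = - 32 e^{2 x} identically.
Matching coefficients of the independent functions:
  [e^{2 x}]:  - 2 A^{2} = -32
These equations allow (A) = (-4) or (4).
Impose the point condition(s):
  u(0, 0) = -4  ⟹  A = -4
Only A = -4 satisfies everything.
Hence u(x, y) = - 4 e^{x}.

Answer: u(x, y) = - 4 e^{x}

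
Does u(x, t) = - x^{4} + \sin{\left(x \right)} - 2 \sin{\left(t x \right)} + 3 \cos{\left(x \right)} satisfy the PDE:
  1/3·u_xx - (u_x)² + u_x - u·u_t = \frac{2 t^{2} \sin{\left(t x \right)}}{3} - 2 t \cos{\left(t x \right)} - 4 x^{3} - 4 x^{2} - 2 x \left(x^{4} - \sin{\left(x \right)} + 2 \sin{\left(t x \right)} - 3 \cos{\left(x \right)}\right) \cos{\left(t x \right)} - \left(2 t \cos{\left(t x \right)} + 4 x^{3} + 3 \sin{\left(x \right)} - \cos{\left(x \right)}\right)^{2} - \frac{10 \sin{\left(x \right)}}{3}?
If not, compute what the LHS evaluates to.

Answer: Yes

Derivation:
Evaluate each term of the left-hand side for u = - x^{4} + \sin{\left(x \right)} - 2 \sin{\left(t x \right)} + 3 \cos{\left(x \right)}.
Derivatives:
  u_xx = 2 t^{2} \sin{\left(t x \right)} - 12 x^{2} - \sin{\left(x \right)} - 3 \cos{\left(x \right)}
  u_x = - 2 t \cos{\left(t x \right)} - 4 x^{3} - 3 \sin{\left(x \right)} + \cos{\left(x \right)}
  u_t = - 2 x \cos{\left(t x \right)}
Terms:
  1/3·u_xx = \frac{2 t^{2} \sin{\left(t x \right)}}{3} - 4 x^{2} - \frac{\sin{\left(x \right)}}{3} - \cos{\left(x \right)}
  -(u_x)² = - \left(2 t \cos{\left(t x \right)} + 4 x^{3} + 3 \sin{\left(x \right)} - \cos{\left(x \right)}\right)^{2}
  u_x = - 2 t \cos{\left(t x \right)} - 4 x^{3} - 3 \sin{\left(x \right)} + \cos{\left(x \right)}
  -u·u_t = 2 x \left(- x^{4} + \sin{\left(x \right)} - 2 \sin{\left(t x \right)} + 3 \cos{\left(x \right)}\right) \cos{\left(t x \right)}
Sum: LHS = \frac{2 t^{2} \sin{\left(t x \right)}}{3} - 2 t \cos{\left(t x \right)} - 4 x^{3} - 4 x^{2} - 2 x \left(x^{4} - \sin{\left(x \right)} + 2 \sin{\left(t x \right)} - 3 \cos{\left(x \right)}\right) \cos{\left(t x \right)} - \left(2 t \cos{\left(t x \right)} + 4 x^{3} + 3 \sin{\left(x \right)} - \cos{\left(x \right)}\right)^{2} - \frac{10 \sin{\left(x \right)}}{3}
This is exactly the given right-hand side, so u is a solution.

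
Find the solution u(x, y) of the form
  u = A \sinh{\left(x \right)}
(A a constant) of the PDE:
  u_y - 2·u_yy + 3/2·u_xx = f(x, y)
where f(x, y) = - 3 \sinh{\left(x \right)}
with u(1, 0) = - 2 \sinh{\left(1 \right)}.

Substitute the ansatz u = A \sinh{\left(x \right)} into the left-hand side.
Derivatives of the ansatz:
  u_y = 0
  u_yy = 0
  u_xx = A \sinh{\left(x \right)}
Term by term:
  u_y = 0
  -2·u_yy = 0
  3/2·u_xx = \frac{3 A \sinh{\left(x \right)}}{2}
So the left-hand side equals
  \frac{3 A \sinh{\left(x \right)}}{2}
This must equal f(x, y) = - 3 \sinh{\left(x \right)} identically.
Matching coefficients of the independent functions:
  [\sinh{\left(x \right)}]:  \frac{3 A}{2} = -3
Solving: A = -2.
Check against the point condition:
  u(1, 0) = - 2 \sinh{\left(1 \right)}  ⟹  A \sinh{\left(1 \right)} = - 2 \sinh{\left(1 \right)}  ✓
Hence u(x, y) = - 2 \sinh{\left(x \right)}.

Answer: u(x, y) = - 2 \sinh{\left(x \right)}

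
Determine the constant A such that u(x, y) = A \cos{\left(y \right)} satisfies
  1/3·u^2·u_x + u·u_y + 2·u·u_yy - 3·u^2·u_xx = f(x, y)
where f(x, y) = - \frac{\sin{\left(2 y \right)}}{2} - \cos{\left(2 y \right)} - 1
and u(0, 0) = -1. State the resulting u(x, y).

Substitute the ansatz u = A \cos{\left(y \right)} into the left-hand side.
Derivatives of the ansatz:
  u_x = 0
  u_y = - A \sin{\left(y \right)}
  u_yy = - A \cos{\left(y \right)}
  u_xx = 0
Term by term:
  1/3·u^2·u_x = 0
  u·u_y = - A^{2} \sin{\left(y \right)} \cos{\left(y \right)}
  2·u·u_yy = - 2 A^{2} \cos^{2}{\left(y \right)}
  -3·u^2·u_xx = 0
So the left-hand side equals
  - A^{2} \sin{\left(y \right)} \cos{\left(y \right)} - 2 A^{2} \cos^{2}{\left(y \right)}
This must equal f(x, y) identically; expanded, f = - \sin{\left(y \right)} \cos{\left(y \right)} - 2 \cos^{2}{\left(y \right)}.
Matching coefficients of the independent functions:
  [\sin{\left(y \right)} \cos{\left(y \right)}]:  - A^{2} = -1
  [\cos^{2}{\left(y \right)}]:  - 2 A^{2} = -2
These equations allow (A) = (-1) or (1).
Impose the point condition(s):
  u(0, 0) = -1  ⟹  A = -1
Only A = -1 satisfies everything.
Hence u(x, y) = - \cos{\left(y \right)}.

Answer: u(x, y) = - \cos{\left(y \right)}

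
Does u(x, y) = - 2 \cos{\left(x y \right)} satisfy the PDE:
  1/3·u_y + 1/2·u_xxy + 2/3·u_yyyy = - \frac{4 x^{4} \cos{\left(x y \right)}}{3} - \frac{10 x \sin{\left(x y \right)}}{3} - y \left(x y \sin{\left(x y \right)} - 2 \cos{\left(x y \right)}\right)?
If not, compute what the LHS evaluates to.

Evaluate each term of the left-hand side for u = - 2 \cos{\left(x y \right)}.
Derivatives:
  u_y = 2 x \sin{\left(x y \right)}
  u_xxy = - 2 x y^{2} \sin{\left(x y \right)} + 4 y \cos{\left(x y \right)}
  u_yyyy = - 2 x^{4} \cos{\left(x y \right)}
Terms:
  1/3·u_y = \frac{2 x \sin{\left(x y \right)}}{3}
  1/2·u_xxy = y \left(- x y \sin{\left(x y \right)} + 2 \cos{\left(x y \right)}\right)
  2/3·u_yyyy = - \frac{4 x^{4} \cos{\left(x y \right)}}{3}
Sum: LHS = - \frac{4 x^{4} \cos{\left(x y \right)}}{3} + \frac{2 x \sin{\left(x y \right)}}{3} - y \left(x y \sin{\left(x y \right)} - 2 \cos{\left(x y \right)}\right)
Given right-hand side: - \frac{4 x^{4} \cos{\left(x y \right)}}{3} - \frac{10 x \sin{\left(x y \right)}}{3} - y \left(x y \sin{\left(x y \right)} - 2 \cos{\left(x y \right)}\right). Difference LHS − RHS = 4 x \sin{\left(x y \right)} ≠ 0, so u is not a solution.

Answer: No, the LHS evaluates to - \frac{4 x^{4} \cos{\left(x y \right)}}{3} + \frac{2 x \sin{\left(x y \right)}}{3} - y \left(x y \sin{\left(x y \right)} - 2 \cos{\left(x y \right)}\right)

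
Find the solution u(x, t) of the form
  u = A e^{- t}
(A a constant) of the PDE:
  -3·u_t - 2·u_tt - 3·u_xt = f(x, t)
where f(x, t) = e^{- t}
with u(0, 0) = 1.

Substitute the ansatz u = A e^{- t} into the left-hand side.
Derivatives of the ansatz:
  u_t = - A e^{- t}
  u_tt = A e^{- t}
  u_xt = 0
Term by term:
  -3·u_t = 3 A e^{- t}
  -2·u_tt = - 2 A e^{- t}
  -3·u_xt = 0
So the left-hand side equals
  A e^{- t}
This must equal f(x, t) = e^{- t} identically.
Matching coefficients of the independent functions:
  [e^{- t}]:  A = 1
Solving: A = 1.
Check against the point condition:
  u(0, 0) = 1  ⟹  A = 1  ✓
Hence u(x, t) = e^{- t}.

Answer: u(x, t) = e^{- t}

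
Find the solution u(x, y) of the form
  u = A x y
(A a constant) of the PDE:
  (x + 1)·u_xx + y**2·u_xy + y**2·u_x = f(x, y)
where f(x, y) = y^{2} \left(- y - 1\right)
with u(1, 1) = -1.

Answer: u(x, y) = - x y

Derivation:
Substitute the ansatz u = A x y into the left-hand side.
Derivatives of the ansatz:
  u_xx = 0
  u_xy = A
  u_x = A y
Term by term:
  (x + 1)·u_xx = 0
  y**2·u_xy = A y^{2}
  y**2·u_x = A y^{3}
So the left-hand side equals
  A y^{3} + A y^{2}
This must equal f(x, y) identically; expanded, f = - y^{3} - y^{2}.
Matching coefficients of the independent functions:
  [y^{2}, y^{3}]:  A = -1
Solving: A = -1.
Check against the point condition:
  u(1, 1) = -1  ⟹  A = -1  ✓
Hence u(x, y) = - x y.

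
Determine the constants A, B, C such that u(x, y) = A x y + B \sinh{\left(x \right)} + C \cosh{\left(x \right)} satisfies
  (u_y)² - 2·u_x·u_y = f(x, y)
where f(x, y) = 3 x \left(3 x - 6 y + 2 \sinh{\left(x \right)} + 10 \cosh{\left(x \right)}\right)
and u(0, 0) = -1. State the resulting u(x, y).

Substitute the ansatz u = A x y + B \sinh{\left(x \right)} + C \cosh{\left(x \right)} into the left-hand side.
Derivatives of the ansatz:
  u_y = A x
  u_x = A y + B \cosh{\left(x \right)} + C \sinh{\left(x \right)}
Term by term:
  (u_y)² = A^{2} x^{2}
  -2·u_x·u_y = - 2 A^{2} x y - 2 A B x \cosh{\left(x \right)} - 2 A C x \sinh{\left(x \right)}
So the left-hand side equals
  A^{2} x^{2} - 2 A^{2} x y - 2 A B x \cosh{\left(x \right)} - 2 A C x \sinh{\left(x \right)}
This must equal f(x, y) identically; expanded, f = 9 x^{2} - 18 x y + 6 x \sinh{\left(x \right)} + 30 x \cosh{\left(x \right)}.
Matching coefficients of the independent functions:
  [x^{2}]:  A^{2} = 9
  [x y]:  - 2 A^{2} = -18
  [x \sinh{\left(x \right)}]:  - 2 A C = 6
  [x \cosh{\left(x \right)}]:  - 2 A B = 30
These equations allow (A, B, C) = (-3, 5, 1) or (3, -5, -1).
Impose the point condition(s):
  u(0, 0) = -1  ⟹  C = -1
Only A = 3, B = -5, C = -1 satisfies everything.
Hence u(x, y) = 3 x y - 5 \sinh{\left(x \right)} - \cosh{\left(x \right)}.

Answer: u(x, y) = 3 x y - 5 \sinh{\left(x \right)} - \cosh{\left(x \right)}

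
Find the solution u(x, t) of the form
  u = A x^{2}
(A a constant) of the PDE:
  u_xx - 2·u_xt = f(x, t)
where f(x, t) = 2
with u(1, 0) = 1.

Substitute the ansatz u = A x^{2} into the left-hand side.
Derivatives of the ansatz:
  u_xx = 2 A
  u_xt = 0
Term by term:
  u_xx = 2 A
  -2·u_xt = 0
So the left-hand side equals
  2 A
This must equal f(x, t) = 2 identically.
Matching coefficients of the independent functions:
  [constant term]:  2 A = 2
Solving: A = 1.
Check against the point condition:
  u(1, 0) = 1  ⟹  A = 1  ✓
Hence u(x, t) = x^{2}.

Answer: u(x, t) = x^{2}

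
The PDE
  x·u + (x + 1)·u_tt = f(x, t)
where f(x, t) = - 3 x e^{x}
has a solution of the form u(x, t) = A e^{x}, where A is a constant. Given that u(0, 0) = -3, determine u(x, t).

Substitute the ansatz u = A e^{x} into the left-hand side.
Derivatives of the ansatz:
  u_tt = 0
Term by term:
  x·u = A x e^{x}
  (x + 1)·u_tt = 0
So the left-hand side equals
  A x e^{x}
This must equal f(x, t) = - 3 x e^{x} identically.
Matching coefficients of the independent functions:
  [x e^{x}]:  A = -3
Solving: A = -3.
Check against the point condition:
  u(0, 0) = -3  ⟹  A = -3  ✓
Hence u(x, t) = - 3 e^{x}.

Answer: u(x, t) = - 3 e^{x}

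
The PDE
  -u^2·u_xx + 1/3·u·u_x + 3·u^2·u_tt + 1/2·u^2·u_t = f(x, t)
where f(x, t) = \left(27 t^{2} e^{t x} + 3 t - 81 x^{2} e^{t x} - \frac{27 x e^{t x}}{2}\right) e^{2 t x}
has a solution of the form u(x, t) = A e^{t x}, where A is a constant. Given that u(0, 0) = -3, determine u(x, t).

Answer: u(x, t) = - 3 e^{t x}

Derivation:
Substitute the ansatz u = A e^{t x} into the left-hand side.
Derivatives of the ansatz:
  u_xx = A t^{2} e^{t x}
  u_x = A t e^{t x}
  u_tt = A x^{2} e^{t x}
  u_t = A x e^{t x}
Term by term:
  -u^2·u_xx = - A^{3} t^{2} e^{3 t x}
  1/3·u·u_x = \frac{A^{2} t e^{2 t x}}{3}
  3·u^2·u_tt = 3 A^{3} x^{2} e^{3 t x}
  1/2·u^2·u_t = \frac{A^{3} x e^{3 t x}}{2}
So the left-hand side equals
  - A^{3} t^{2} e^{3 t x} + 3 A^{3} x^{2} e^{3 t x} + \frac{A^{3} x e^{3 t x}}{2} + \frac{A^{2} t e^{2 t x}}{3}
This must equal f(x, t) identically; expanded, f = 27 t^{2} e^{3 t x} + 3 t e^{2 t x} - 81 x^{2} e^{3 t x} - \frac{27 x e^{3 t x}}{2}.
Matching coefficients of the independent functions:
  [t e^{2 t x}]:  \frac{A^{2}}{3} = 3
  [t^{2} e^{3 t x}]:  - A^{3} = 27
  [x e^{3 t x}]:  \frac{A^{3}}{2} = - \frac{27}{2}
  [x^{2} e^{3 t x}]:  3 A^{3} = -81
Solving: A = -3.
Check against the point condition:
  u(0, 0) = -3  ⟹  A = -3  ✓
Hence u(x, t) = - 3 e^{t x}.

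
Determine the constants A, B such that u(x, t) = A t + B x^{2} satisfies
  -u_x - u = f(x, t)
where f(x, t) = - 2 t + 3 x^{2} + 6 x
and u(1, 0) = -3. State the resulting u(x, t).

Substitute the ansatz u = A t + B x^{2} into the left-hand side.
Derivatives of the ansatz:
  u_x = 2 B x
Term by term:
  -u_x = - 2 B x
  -u = - A t - B x^{2}
So the left-hand side equals
  - A t - B x^{2} - 2 B x
This must equal f(x, t) = - 2 t + 3 x^{2} + 6 x identically.
Matching coefficients of the independent functions:
  [t]:  - A = -2
  [x]:  - 2 B = 6
  [x^{2}]:  - B = 3
Solving: A = 2, B = -3.
Check against the point condition:
  u(1, 0) = -3  ⟹  B = -3  ✓
Hence u(x, t) = 2 t - 3 x^{2}.

Answer: u(x, t) = 2 t - 3 x^{2}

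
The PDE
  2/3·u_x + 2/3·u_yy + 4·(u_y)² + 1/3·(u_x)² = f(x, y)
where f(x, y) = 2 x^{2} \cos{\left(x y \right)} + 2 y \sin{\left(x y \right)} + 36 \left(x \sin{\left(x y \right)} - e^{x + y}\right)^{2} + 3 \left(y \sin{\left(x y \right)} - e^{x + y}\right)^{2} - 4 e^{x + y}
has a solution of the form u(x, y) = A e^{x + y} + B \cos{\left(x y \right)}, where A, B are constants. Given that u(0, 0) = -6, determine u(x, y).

Answer: u(x, y) = - 3 e^{x + y} - 3 \cos{\left(x y \right)}

Derivation:
Substitute the ansatz u = A e^{x + y} + B \cos{\left(x y \right)} into the left-hand side.
Derivatives of the ansatz:
  u_x = A e^{x} e^{y} - B y \sin{\left(x y \right)}
  u_yy = A e^{x} e^{y} - B x^{2} \cos{\left(x y \right)}
  u_y = A e^{x} e^{y} - B x \sin{\left(x y \right)}
Term by term:
  2/3·u_x = \frac{2 A e^{x} e^{y}}{3} - \frac{2 B y \sin{\left(x y \right)}}{3}
  2/3·u_yy = \frac{2 A e^{x} e^{y}}{3} - \frac{2 B x^{2} \cos{\left(x y \right)}}{3}
  4·(u_y)² = 4 A^{2} e^{2 x} e^{2 y} - 8 A B x e^{x} e^{y} \sin{\left(x y \right)} + 4 B^{2} x^{2} \sin^{2}{\left(x y \right)}
  1/3·(u_x)² = \frac{A^{2} e^{2 x} e^{2 y}}{3} - \frac{2 A B y e^{x} e^{y} \sin{\left(x y \right)}}{3} + \frac{B^{2} y^{2} \sin^{2}{\left(x y \right)}}{3}
So the left-hand side equals
  \frac{13 A^{2} e^{2 x} e^{2 y}}{3} - 8 A B x e^{x} e^{y} \sin{\left(x y \right)} - \frac{2 A B y e^{x} e^{y} \sin{\left(x y \right)}}{3} + \frac{4 A e^{x} e^{y}}{3} + 4 B^{2} x^{2} \sin^{2}{\left(x y \right)} + \frac{B^{2} y^{2} \sin^{2}{\left(x y \right)}}{3} - \frac{2 B x^{2} \cos{\left(x y \right)}}{3} - \frac{2 B y \sin{\left(x y \right)}}{3}
This must equal f(x, y) identically; expanded, f = 36 x^{2} \sin^{2}{\left(x y \right)} + 2 x^{2} \cos{\left(x y \right)} - 72 x e^{x} e^{y} \sin{\left(x y \right)} + 3 y^{2} \sin^{2}{\left(x y \right)} - 6 y e^{x} e^{y} \sin{\left(x y \right)} + 2 y \sin{\left(x y \right)} + 39 e^{2 x} e^{2 y} - 4 e^{x} e^{y}.
Matching coefficients of the independent functions:
  [x^{2} \sin^{2}{\left(x y \right)}]:  4 B^{2} = 36
  [x^{2} \cos{\left(x y \right)}, y \sin{\left(x y \right)}]:  - \frac{2 B}{3} = 2
  [y^{2} \sin^{2}{\left(x y \right)}]:  \frac{B^{2}}{3} = 3
  [e^{x} e^{y}]:  \frac{4 A}{3} = -4
  [e^{2 x} e^{2 y}]:  \frac{13 A^{2}}{3} = 39
  [x e^{x} e^{y} \sin{\left(x y \right)}]:  - 8 A B = -72
  [y e^{x} e^{y} \sin{\left(x y \right)}]:  - \frac{2 A B}{3} = -6
Solving: A = -3, B = -3.
Check against the point condition:
  u(0, 0) = -6  ⟹  A + B = -6  ✓
Hence u(x, y) = - 3 e^{x + y} - 3 \cos{\left(x y \right)}.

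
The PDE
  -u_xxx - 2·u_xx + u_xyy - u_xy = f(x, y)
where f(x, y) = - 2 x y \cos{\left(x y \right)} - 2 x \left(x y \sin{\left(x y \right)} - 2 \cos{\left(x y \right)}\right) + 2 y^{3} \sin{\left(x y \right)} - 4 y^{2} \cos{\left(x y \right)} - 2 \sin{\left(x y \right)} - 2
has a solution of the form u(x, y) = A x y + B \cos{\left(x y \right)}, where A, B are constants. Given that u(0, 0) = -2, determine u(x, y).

Substitute the ansatz u = A x y + B \cos{\left(x y \right)} into the left-hand side.
Derivatives of the ansatz:
  u_xxx = B y^{3} \sin{\left(x y \right)}
  u_xx = - B y^{2} \cos{\left(x y \right)}
  u_xyy = B x^{2} y \sin{\left(x y \right)} - 2 B x \cos{\left(x y \right)}
  u_xy = A - B x y \cos{\left(x y \right)} - B \sin{\left(x y \right)}
Term by term:
  -u_xxx = - B y^{3} \sin{\left(x y \right)}
  -2·u_xx = 2 B y^{2} \cos{\left(x y \right)}
  u_xyy = B x^{2} y \sin{\left(x y \right)} - 2 B x \cos{\left(x y \right)}
  -u_xy = - A + B x y \cos{\left(x y \right)} + B \sin{\left(x y \right)}
So the left-hand side equals
  - A + B x^{2} y \sin{\left(x y \right)} + B x y \cos{\left(x y \right)} - 2 B x \cos{\left(x y \right)} - B y^{3} \sin{\left(x y \right)} + 2 B y^{2} \cos{\left(x y \right)} + B \sin{\left(x y \right)}
This must equal f(x, y) identically; expanded, f = - 2 x^{2} y \sin{\left(x y \right)} - 2 x y \cos{\left(x y \right)} + 4 x \cos{\left(x y \right)} + 2 y^{3} \sin{\left(x y \right)} - 4 y^{2} \cos{\left(x y \right)} - 2 \sin{\left(x y \right)} - 2.
Matching coefficients of the independent functions:
  [constant term]:  - A = -2
  [x \cos{\left(x y \right)}]:  - 2 B = 4
  [y^{2} \cos{\left(x y \right)}]:  2 B = -4
  [y^{3} \sin{\left(x y \right)}]:  - B = 2
  [x y \cos{\left(x y \right)}, x^{2} y \sin{\left(x y \right)}, \sin{\left(x y \right)}]:  B = -2
Solving: A = 2, B = -2.
Check against the point condition:
  u(0, 0) = -2  ⟹  B = -2  ✓
Hence u(x, y) = 2 x y - 2 \cos{\left(x y \right)}.

Answer: u(x, y) = 2 x y - 2 \cos{\left(x y \right)}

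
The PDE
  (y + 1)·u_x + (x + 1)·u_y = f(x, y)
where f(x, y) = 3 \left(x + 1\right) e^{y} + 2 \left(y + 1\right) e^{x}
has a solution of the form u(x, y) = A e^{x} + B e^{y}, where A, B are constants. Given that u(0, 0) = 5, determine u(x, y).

Substitute the ansatz u = A e^{x} + B e^{y} into the left-hand side.
Derivatives of the ansatz:
  u_x = A e^{x}
  u_y = B e^{y}
Term by term:
  (y + 1)·u_x = A y e^{x} + A e^{x}
  (x + 1)·u_y = B x e^{y} + B e^{y}
So the left-hand side equals
  A y e^{x} + A e^{x} + B x e^{y} + B e^{y}
This must equal f(x, y) identically; expanded, f = 3 x e^{y} + 2 y e^{x} + 2 e^{x} + 3 e^{y}.
Matching coefficients of the independent functions:
  [x e^{y}, e^{y}]:  B = 3
  [y e^{x}, e^{x}]:  A = 2
Solving: A = 2, B = 3.
Check against the point condition:
  u(0, 0) = 5  ⟹  A + B = 5  ✓
Hence u(x, y) = 2 e^{x} + 3 e^{y}.

Answer: u(x, y) = 2 e^{x} + 3 e^{y}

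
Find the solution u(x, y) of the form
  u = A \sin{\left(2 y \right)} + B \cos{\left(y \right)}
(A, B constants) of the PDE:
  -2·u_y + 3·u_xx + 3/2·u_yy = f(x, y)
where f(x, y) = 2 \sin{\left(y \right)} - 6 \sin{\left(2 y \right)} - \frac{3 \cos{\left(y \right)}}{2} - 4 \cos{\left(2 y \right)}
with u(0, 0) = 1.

Answer: u(x, y) = \sin{\left(2 y \right)} + \cos{\left(y \right)}

Derivation:
Substitute the ansatz u = A \sin{\left(2 y \right)} + B \cos{\left(y \right)} into the left-hand side.
Derivatives of the ansatz:
  u_y = 2 A \cos{\left(2 y \right)} - B \sin{\left(y \right)}
  u_xx = 0
  u_yy = - 4 A \sin{\left(2 y \right)} - B \cos{\left(y \right)}
Term by term:
  -2·u_y = - 4 A \cos{\left(2 y \right)} + 2 B \sin{\left(y \right)}
  3·u_xx = 0
  3/2·u_yy = - 6 A \sin{\left(2 y \right)} - \frac{3 B \cos{\left(y \right)}}{2}
So the left-hand side equals
  - 6 A \sin{\left(2 y \right)} - 4 A \cos{\left(2 y \right)} + 2 B \sin{\left(y \right)} - \frac{3 B \cos{\left(y \right)}}{2}
This must equal f(x, y) = 2 \sin{\left(y \right)} - 6 \sin{\left(2 y \right)} - \frac{3 \cos{\left(y \right)}}{2} - 4 \cos{\left(2 y \right)} identically.
Matching coefficients of the independent functions:
  [\sin{\left(y \right)}]:  2 B = 2
  [\sin{\left(2 y \right)}]:  - 6 A = -6
  [\cos{\left(y \right)}]:  - \frac{3 B}{2} = - \frac{3}{2}
  [\cos{\left(2 y \right)}]:  - 4 A = -4
Solving: A = 1, B = 1.
Check against the point condition:
  u(0, 0) = 1  ⟹  B = 1  ✓
Hence u(x, y) = \sin{\left(2 y \right)} + \cos{\left(y \right)}.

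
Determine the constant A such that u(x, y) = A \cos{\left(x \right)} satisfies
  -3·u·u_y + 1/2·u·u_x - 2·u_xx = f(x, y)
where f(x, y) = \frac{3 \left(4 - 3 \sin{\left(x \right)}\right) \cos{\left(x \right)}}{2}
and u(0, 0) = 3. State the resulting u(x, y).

Substitute the ansatz u = A \cos{\left(x \right)} into the left-hand side.
Derivatives of the ansatz:
  u_y = 0
  u_x = - A \sin{\left(x \right)}
  u_xx = - A \cos{\left(x \right)}
Term by term:
  -3·u·u_y = 0
  1/2·u·u_x = - \frac{A^{2} \sin{\left(x \right)} \cos{\left(x \right)}}{2}
  -2·u_xx = 2 A \cos{\left(x \right)}
So the left-hand side equals
  - \frac{A^{2} \sin{\left(x \right)} \cos{\left(x \right)}}{2} + 2 A \cos{\left(x \right)}
This must equal f(x, y) identically; expanded, f = - \frac{9 \sin{\left(x \right)} \cos{\left(x \right)}}{2} + 6 \cos{\left(x \right)}.
Matching coefficients of the independent functions:
  [\sin{\left(x \right)} \cos{\left(x \right)}]:  - \frac{A^{2}}{2} = - \frac{9}{2}
  [\cos{\left(x \right)}]:  2 A = 6
Solving: A = 3.
Check against the point condition:
  u(0, 0) = 3  ⟹  A = 3  ✓
Hence u(x, y) = 3 \cos{\left(x \right)}.

Answer: u(x, y) = 3 \cos{\left(x \right)}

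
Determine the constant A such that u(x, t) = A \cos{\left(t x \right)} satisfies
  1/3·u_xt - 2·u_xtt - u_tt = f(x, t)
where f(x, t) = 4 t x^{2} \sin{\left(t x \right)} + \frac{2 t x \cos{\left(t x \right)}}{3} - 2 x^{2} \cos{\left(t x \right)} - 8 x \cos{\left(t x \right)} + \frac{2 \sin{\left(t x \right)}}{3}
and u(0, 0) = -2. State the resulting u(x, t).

Answer: u(x, t) = - 2 \cos{\left(t x \right)}

Derivation:
Substitute the ansatz u = A \cos{\left(t x \right)} into the left-hand side.
Derivatives of the ansatz:
  u_xt = - A t x \cos{\left(t x \right)} - A \sin{\left(t x \right)}
  u_xtt = A t x^{2} \sin{\left(t x \right)} - 2 A x \cos{\left(t x \right)}
  u_tt = - A x^{2} \cos{\left(t x \right)}
Term by term:
  1/3·u_xt = - \frac{A t x \cos{\left(t x \right)}}{3} - \frac{A \sin{\left(t x \right)}}{3}
  -2·u_xtt = - 2 A t x^{2} \sin{\left(t x \right)} + 4 A x \cos{\left(t x \right)}
  -u_tt = A x^{2} \cos{\left(t x \right)}
So the left-hand side equals
  - 2 A t x^{2} \sin{\left(t x \right)} - \frac{A t x \cos{\left(t x \right)}}{3} + A x^{2} \cos{\left(t x \right)} + 4 A x \cos{\left(t x \right)} - \frac{A \sin{\left(t x \right)}}{3}
This must equal f(x, t) = 4 t x^{2} \sin{\left(t x \right)} + \frac{2 t x \cos{\left(t x \right)}}{3} - 2 x^{2} \cos{\left(t x \right)} - 8 x \cos{\left(t x \right)} + \frac{2 \sin{\left(t x \right)}}{3} identically.
Matching coefficients of the independent functions:
  [x \cos{\left(t x \right)}]:  4 A = -8
  [x^{2} \cos{\left(t x \right)}]:  A = -2
  [t x \cos{\left(t x \right)}, \sin{\left(t x \right)}]:  - \frac{A}{3} = \frac{2}{3}
  [t x^{2} \sin{\left(t x \right)}]:  - 2 A = 4
Solving: A = -2.
Check against the point condition:
  u(0, 0) = -2  ⟹  A = -2  ✓
Hence u(x, t) = - 2 \cos{\left(t x \right)}.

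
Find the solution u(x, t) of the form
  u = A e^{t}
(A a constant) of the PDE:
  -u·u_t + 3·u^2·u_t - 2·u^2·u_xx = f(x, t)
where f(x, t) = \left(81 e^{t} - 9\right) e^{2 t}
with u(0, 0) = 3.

Answer: u(x, t) = 3 e^{t}

Derivation:
Substitute the ansatz u = A e^{t} into the left-hand side.
Derivatives of the ansatz:
  u_t = A e^{t}
  u_xx = 0
Term by term:
  -u·u_t = - A^{2} e^{2 t}
  3·u^2·u_t = 3 A^{3} e^{3 t}
  -2·u^2·u_xx = 0
So the left-hand side equals
  3 A^{3} e^{3 t} - A^{2} e^{2 t}
This must equal f(x, t) = \left(81 e^{t} - 9\right) e^{2 t} identically.
Matching coefficients of the independent functions:
  [e^{2 t}]:  - A^{2} = -9
  [e^{3 t}]:  3 A^{3} = 81
Solving: A = 3.
Check against the point condition:
  u(0, 0) = 3  ⟹  A = 3  ✓
Hence u(x, t) = 3 e^{t}.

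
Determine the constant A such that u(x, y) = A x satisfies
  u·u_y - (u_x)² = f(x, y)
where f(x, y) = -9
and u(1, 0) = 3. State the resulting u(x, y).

Answer: u(x, y) = 3 x

Derivation:
Substitute the ansatz u = A x into the left-hand side.
Derivatives of the ansatz:
  u_y = 0
  u_x = A
Term by term:
  u·u_y = 0
  -(u_x)² = - A^{2}
So the left-hand side equals
  - A^{2}
This must equal f(x, y) = -9 identically.
Matching coefficients of the independent functions:
  [constant term]:  - A^{2} = -9
These equations allow (A) = (-3) or (3).
Impose the point condition(s):
  u(1, 0) = 3  ⟹  A = 3
Only A = 3 satisfies everything.
Hence u(x, y) = 3 x.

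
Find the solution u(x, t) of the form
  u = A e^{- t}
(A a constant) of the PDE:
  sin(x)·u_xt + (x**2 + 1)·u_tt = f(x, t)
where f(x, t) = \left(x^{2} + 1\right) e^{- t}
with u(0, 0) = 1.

Answer: u(x, t) = e^{- t}

Derivation:
Substitute the ansatz u = A e^{- t} into the left-hand side.
Derivatives of the ansatz:
  u_xt = 0
  u_tt = A e^{- t}
Term by term:
  sin(x)·u_xt = 0
  (x**2 + 1)·u_tt = A x^{2} e^{- t} + A e^{- t}
So the left-hand side equals
  A x^{2} e^{- t} + A e^{- t}
This must equal f(x, t) identically; expanded, f = x^{2} e^{- t} + e^{- t}.
Matching coefficients of the independent functions:
  [x^{2} e^{- t}, e^{- t}]:  A = 1
Solving: A = 1.
Check against the point condition:
  u(0, 0) = 1  ⟹  A = 1  ✓
Hence u(x, t) = e^{- t}.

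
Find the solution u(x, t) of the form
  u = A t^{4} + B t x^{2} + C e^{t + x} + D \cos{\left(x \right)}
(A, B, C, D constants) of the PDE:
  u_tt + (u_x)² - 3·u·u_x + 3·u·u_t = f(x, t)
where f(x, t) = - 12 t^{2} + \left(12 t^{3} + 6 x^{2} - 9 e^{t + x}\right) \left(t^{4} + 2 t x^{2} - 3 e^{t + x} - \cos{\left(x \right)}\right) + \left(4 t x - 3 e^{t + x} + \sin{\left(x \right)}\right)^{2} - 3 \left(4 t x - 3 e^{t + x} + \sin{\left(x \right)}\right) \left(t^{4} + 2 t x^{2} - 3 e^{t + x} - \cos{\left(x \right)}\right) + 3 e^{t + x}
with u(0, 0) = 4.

Substitute the ansatz u = A t^{4} + B t x^{2} + C e^{t + x} + D \cos{\left(x \right)} into the left-hand side.
Derivatives of the ansatz:
  u_tt = 12 A t^{2} + C e^{t} e^{x}
  u_x = 2 B t x + C e^{t} e^{x} - D \sin{\left(x \right)}
  u_t = 4 A t^{3} + B x^{2} + C e^{t} e^{x}
Term by term:
  u_tt = 12 A t^{2} + C e^{t} e^{x}
  (u_x)² = 4 B^{2} t^{2} x^{2} + 4 B C t x e^{t} e^{x} - 4 B D t x \sin{\left(x \right)} + C^{2} e^{2 t} e^{2 x} - 2 C D e^{t} e^{x} \sin{\left(x \right)} + D^{2} \sin^{2}{\left(x \right)}
  -3·u·u_x = - 6 A B t^{5} x - 3 A C t^{4} e^{t} e^{x} + 3 A D t^{4} \sin{\left(x \right)} - 6 B^{2} t^{2} x^{3} - 3 B C t x^{2} e^{t} e^{x} - 6 B C t x e^{t} e^{x} + 3 B D t x^{2} \sin{\left(x \right)} - 6 B D t x \cos{\left(x \right)} - 3 C^{2} e^{2 t} e^{2 x} + 3 C D e^{t} e^{x} \sin{\left(x \right)} - 3 C D e^{t} e^{x} \cos{\left(x \right)} + 3 D^{2} \sin{\left(x \right)} \cos{\left(x \right)}
  3·u·u_t = 12 A^{2} t^{7} + 15 A B t^{4} x^{2} + 3 A C t^{4} e^{t} e^{x} + 12 A C t^{3} e^{t} e^{x} + 12 A D t^{3} \cos{\left(x \right)} + 3 B^{2} t x^{4} + 3 B C t x^{2} e^{t} e^{x} + 3 B C x^{2} e^{t} e^{x} + 3 B D x^{2} \cos{\left(x \right)} + 3 C^{2} e^{2 t} e^{2 x} + 3 C D e^{t} e^{x} \cos{\left(x \right)}
So the left-hand side equals
  12 A^{2} t^{7} - 6 A B t^{5} x + 15 A B t^{4} x^{2} + 12 A C t^{3} e^{t} e^{x} + 3 A D t^{4} \sin{\left(x \right)} + 12 A D t^{3} \cos{\left(x \right)} + 12 A t^{2} - 6 B^{2} t^{2} x^{3} + 4 B^{2} t^{2} x^{2} + 3 B^{2} t x^{4} - 2 B C t x e^{t} e^{x} + 3 B C x^{2} e^{t} e^{x} + 3 B D t x^{2} \sin{\left(x \right)} - 4 B D t x \sin{\left(x \right)} - 6 B D t x \cos{\left(x \right)} + 3 B D x^{2} \cos{\left(x \right)} + C^{2} e^{2 t} e^{2 x} + C D e^{t} e^{x} \sin{\left(x \right)} + C e^{t} e^{x} + D^{2} \sin^{2}{\left(x \right)} + 3 D^{2} \sin{\left(x \right)} \cos{\left(x \right)}
This must equal f(x, t) identically; expanded, f = 12 t^{7} - 12 t^{5} x + 30 t^{4} x^{2} - 3 t^{4} \sin{\left(x \right)} - 36 t^{3} e^{t} e^{x} - 12 t^{3} \cos{\left(x \right)} - 24 t^{2} x^{3} + 16 t^{2} x^{2} - 12 t^{2} + 12 t x^{4} - 6 t x^{2} \sin{\left(x \right)} + 12 t x e^{t} e^{x} + 8 t x \sin{\left(x \right)} + 12 t x \cos{\left(x \right)} - 18 x^{2} e^{t} e^{x} - 6 x^{2} \cos{\left(x \right)} + 9 e^{2 t} e^{2 x} + 3 e^{t} e^{x} \sin{\left(x \right)} + 3 e^{t} e^{x} + \sin^{2}{\left(x \right)} + 3 \sin{\left(x \right)} \cos{\left(x \right)}.
Matching coefficients of the independent functions:
(each divided by its leading coefficient; functions giving the same equation are listed together)
  [t^{2}]:  A + 1 = 0
  [t^{7}]:  A^{2} - 1 = 0
  [t x^{4}, t^{2} x^{2}, t^{2} x^{3}]:  B^{2} - 4 = 0
  [t^{3} \cos{\left(x \right)}, t^{4} \sin{\left(x \right)}]:  A D + 1 = 0
  [t^{4} x^{2}, t^{5} x]:  A B - 2 = 0
  [x^{2} \cos{\left(x \right)}, t x \sin{\left(x \right)}, t x \cos{\left(x \right)}, …]:  B D + 2 = 0
  [e^{t} e^{x}]:  C - 3 = 0
  [e^{2 t} e^{2 x}]:  C^{2} - 9 = 0
  [\sin{\left(x \right)} \cos{\left(x \right)}, \sin^{2}{\left(x \right)}]:  D^{2} - 1 = 0
  [t^{3} e^{t} e^{x}]:  A C + 3 = 0
  [x^{2} e^{t} e^{x}, t x e^{t} e^{x}]:  B C + 6 = 0
  [e^{t} e^{x} \sin{\left(x \right)}]:  C D - 3 = 0
Solving: A = -1, B = -2, C = 3, D = 1.
Check against the point condition:
  u(0, 0) = 4  ⟹  C + D = 4  ✓
Hence u(x, t) = - t^{4} - 2 t x^{2} + 3 e^{t + x} + \cos{\left(x \right)}.

Answer: u(x, t) = - t^{4} - 2 t x^{2} + 3 e^{t + x} + \cos{\left(x \right)}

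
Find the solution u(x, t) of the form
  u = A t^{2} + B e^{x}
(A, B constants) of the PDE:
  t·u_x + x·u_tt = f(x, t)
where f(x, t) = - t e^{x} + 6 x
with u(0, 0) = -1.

Answer: u(x, t) = 3 t^{2} - e^{x}

Derivation:
Substitute the ansatz u = A t^{2} + B e^{x} into the left-hand side.
Derivatives of the ansatz:
  u_x = B e^{x}
  u_tt = 2 A
Term by term:
  t·u_x = B t e^{x}
  x·u_tt = 2 A x
So the left-hand side equals
  2 A x + B t e^{x}
This must equal f(x, t) = - t e^{x} + 6 x identically.
Matching coefficients of the independent functions:
  [x]:  2 A = 6
  [t e^{x}]:  B = -1
Solving: A = 3, B = -1.
Check against the point condition:
  u(0, 0) = -1  ⟹  B = -1  ✓
Hence u(x, t) = 3 t^{2} - e^{x}.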